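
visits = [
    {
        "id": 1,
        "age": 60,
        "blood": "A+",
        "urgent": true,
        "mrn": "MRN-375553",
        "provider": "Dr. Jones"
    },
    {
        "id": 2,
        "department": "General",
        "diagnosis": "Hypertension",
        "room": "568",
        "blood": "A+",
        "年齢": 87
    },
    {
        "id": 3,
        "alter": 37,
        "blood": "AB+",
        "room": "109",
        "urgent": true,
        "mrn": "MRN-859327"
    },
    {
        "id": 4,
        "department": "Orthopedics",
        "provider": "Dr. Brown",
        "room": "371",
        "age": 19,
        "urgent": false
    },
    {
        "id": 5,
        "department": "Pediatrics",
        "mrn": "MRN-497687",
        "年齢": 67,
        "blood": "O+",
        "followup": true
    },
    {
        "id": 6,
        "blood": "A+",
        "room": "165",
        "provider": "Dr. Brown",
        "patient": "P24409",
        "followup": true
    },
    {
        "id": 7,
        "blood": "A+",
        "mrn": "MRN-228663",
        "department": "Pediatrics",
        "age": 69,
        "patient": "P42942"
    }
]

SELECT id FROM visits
[1, 2, 3, 4, 5, 6, 7]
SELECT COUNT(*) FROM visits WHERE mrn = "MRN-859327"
1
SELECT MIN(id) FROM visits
1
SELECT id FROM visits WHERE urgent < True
[4]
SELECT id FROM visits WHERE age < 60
[4]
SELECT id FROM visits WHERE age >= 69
[7]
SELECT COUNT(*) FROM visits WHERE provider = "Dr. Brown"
2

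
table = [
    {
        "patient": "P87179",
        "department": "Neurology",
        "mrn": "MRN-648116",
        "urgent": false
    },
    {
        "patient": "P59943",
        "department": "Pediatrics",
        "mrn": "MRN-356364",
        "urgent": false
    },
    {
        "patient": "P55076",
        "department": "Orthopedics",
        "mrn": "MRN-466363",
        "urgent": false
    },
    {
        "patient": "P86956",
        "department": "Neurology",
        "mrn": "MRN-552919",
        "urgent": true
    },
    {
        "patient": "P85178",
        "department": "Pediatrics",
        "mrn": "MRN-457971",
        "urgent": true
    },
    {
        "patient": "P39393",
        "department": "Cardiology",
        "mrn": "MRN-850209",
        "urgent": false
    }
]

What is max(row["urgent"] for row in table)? True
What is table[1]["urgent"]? False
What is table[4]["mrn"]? "MRN-457971"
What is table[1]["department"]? "Pediatrics"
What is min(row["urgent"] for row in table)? False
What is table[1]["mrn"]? "MRN-356364"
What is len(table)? 6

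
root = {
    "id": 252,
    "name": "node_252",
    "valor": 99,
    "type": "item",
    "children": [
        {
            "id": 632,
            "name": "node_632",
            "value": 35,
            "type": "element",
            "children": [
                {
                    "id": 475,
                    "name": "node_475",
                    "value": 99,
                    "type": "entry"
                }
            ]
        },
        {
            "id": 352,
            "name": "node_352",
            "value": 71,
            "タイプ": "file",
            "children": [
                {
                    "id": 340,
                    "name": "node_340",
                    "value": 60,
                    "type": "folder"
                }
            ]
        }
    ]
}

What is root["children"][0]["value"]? 35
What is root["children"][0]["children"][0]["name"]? "node_475"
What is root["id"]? 252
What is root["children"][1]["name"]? "node_352"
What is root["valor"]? 99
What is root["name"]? "node_252"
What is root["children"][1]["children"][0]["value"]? 60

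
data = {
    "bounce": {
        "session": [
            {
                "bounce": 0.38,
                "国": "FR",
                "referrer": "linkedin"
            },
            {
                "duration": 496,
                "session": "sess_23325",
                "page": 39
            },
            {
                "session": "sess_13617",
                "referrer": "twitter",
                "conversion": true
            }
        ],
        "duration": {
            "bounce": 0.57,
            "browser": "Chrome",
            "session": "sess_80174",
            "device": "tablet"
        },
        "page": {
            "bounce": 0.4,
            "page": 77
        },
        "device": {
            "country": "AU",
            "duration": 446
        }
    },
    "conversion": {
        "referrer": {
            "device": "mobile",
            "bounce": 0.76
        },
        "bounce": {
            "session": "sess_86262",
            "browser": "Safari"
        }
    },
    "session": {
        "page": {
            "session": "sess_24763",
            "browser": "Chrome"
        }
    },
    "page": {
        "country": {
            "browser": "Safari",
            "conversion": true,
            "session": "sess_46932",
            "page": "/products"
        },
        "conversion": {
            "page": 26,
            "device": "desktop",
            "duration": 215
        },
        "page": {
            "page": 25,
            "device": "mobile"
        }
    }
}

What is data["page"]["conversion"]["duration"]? 215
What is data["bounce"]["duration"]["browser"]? "Chrome"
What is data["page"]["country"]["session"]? "sess_46932"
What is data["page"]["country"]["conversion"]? True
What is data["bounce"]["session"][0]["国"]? "FR"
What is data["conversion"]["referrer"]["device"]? "mobile"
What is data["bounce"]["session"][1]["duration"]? 496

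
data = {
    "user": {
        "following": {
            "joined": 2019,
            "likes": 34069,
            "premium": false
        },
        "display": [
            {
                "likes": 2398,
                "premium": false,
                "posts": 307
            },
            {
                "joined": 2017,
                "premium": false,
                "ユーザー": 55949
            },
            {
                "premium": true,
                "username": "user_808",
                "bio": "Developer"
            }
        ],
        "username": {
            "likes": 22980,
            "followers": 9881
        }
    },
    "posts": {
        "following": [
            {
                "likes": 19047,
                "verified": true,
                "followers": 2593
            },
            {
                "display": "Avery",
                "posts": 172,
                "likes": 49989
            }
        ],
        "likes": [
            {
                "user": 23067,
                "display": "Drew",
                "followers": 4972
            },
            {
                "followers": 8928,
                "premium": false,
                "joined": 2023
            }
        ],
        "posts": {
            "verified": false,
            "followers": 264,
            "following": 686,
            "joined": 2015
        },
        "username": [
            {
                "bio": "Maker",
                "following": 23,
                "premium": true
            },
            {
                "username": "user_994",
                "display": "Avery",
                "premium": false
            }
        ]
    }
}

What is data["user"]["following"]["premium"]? False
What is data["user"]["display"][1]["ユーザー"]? 55949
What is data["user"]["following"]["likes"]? 34069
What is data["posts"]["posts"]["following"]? 686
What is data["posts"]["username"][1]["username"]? "user_994"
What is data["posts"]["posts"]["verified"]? False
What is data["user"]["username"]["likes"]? 22980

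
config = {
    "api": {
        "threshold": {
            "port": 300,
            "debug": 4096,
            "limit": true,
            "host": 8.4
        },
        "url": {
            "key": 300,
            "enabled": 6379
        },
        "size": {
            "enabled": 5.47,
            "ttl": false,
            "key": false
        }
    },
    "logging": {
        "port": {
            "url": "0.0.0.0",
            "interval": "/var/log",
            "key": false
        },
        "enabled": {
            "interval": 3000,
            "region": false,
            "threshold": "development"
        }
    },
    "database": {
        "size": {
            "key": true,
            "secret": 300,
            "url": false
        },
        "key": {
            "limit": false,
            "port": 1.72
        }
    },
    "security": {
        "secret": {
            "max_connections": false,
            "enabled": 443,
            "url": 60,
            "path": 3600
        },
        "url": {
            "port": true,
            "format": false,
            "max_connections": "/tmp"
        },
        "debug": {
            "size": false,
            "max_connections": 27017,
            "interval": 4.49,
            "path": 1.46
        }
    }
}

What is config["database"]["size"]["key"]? True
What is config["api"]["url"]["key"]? 300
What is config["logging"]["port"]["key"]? False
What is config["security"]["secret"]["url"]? 60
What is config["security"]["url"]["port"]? True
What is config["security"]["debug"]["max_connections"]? 27017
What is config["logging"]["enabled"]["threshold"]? "development"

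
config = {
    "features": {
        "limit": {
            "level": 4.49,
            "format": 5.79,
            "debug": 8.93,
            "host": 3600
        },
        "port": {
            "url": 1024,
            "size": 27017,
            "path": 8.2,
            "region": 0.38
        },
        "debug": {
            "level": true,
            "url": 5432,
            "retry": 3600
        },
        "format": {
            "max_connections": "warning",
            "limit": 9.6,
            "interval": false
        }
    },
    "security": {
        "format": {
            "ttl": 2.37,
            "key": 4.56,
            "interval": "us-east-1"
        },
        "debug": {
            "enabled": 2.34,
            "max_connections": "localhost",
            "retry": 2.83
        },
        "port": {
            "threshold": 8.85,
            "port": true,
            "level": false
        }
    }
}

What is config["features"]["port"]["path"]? 8.2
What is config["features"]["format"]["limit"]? 9.6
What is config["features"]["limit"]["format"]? 5.79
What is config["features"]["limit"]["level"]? 4.49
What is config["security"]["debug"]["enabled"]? 2.34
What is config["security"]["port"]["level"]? False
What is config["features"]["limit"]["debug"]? 8.93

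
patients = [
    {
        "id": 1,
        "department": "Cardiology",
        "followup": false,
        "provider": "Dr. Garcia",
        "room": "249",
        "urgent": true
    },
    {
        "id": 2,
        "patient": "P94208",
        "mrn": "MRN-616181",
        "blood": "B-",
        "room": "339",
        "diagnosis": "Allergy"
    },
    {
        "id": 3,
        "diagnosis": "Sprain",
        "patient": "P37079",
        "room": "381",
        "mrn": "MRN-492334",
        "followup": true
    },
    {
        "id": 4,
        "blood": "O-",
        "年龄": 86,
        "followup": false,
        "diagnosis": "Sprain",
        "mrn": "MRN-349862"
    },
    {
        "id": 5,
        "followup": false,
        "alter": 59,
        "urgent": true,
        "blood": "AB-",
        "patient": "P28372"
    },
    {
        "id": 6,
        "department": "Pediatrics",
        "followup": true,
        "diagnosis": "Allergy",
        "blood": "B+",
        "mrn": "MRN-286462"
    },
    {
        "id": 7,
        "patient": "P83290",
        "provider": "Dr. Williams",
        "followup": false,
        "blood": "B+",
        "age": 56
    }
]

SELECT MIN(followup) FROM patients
False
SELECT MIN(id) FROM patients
1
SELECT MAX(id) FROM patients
7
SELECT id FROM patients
[1, 2, 3, 4, 5, 6, 7]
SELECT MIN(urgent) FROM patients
True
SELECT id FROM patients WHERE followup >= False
[1, 3, 4, 5, 6, 7]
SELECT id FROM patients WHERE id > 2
[3, 4, 5, 6, 7]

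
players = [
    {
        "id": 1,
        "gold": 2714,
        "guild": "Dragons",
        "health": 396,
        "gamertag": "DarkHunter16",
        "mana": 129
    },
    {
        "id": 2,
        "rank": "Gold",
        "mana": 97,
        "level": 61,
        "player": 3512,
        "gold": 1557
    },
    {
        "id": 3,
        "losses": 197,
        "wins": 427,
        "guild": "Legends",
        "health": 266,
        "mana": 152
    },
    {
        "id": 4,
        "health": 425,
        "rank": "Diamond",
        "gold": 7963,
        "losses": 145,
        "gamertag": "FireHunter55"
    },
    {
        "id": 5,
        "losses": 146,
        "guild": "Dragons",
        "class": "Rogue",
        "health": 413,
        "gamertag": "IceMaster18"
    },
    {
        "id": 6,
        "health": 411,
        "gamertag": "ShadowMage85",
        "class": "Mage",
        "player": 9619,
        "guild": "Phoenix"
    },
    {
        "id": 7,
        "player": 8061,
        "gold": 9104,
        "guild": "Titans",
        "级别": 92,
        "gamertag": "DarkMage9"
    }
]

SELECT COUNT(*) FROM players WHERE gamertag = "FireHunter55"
1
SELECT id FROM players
[1, 2, 3, 4, 5, 6, 7]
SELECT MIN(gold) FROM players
1557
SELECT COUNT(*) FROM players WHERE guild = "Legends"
1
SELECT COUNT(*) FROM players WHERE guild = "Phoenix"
1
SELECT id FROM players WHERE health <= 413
[1, 3, 5, 6]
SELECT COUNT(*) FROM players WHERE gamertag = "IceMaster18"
1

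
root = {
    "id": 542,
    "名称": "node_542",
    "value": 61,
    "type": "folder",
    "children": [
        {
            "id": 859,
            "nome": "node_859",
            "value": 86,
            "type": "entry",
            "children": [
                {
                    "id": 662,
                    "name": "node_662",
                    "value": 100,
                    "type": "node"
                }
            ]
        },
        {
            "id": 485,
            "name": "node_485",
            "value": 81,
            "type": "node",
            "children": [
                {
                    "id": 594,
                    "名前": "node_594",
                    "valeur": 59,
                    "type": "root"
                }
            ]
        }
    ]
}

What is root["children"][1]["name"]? "node_485"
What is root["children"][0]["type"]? "entry"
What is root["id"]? 542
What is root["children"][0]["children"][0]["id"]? 662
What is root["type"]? "folder"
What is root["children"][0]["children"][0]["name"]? "node_662"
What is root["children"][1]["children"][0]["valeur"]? 59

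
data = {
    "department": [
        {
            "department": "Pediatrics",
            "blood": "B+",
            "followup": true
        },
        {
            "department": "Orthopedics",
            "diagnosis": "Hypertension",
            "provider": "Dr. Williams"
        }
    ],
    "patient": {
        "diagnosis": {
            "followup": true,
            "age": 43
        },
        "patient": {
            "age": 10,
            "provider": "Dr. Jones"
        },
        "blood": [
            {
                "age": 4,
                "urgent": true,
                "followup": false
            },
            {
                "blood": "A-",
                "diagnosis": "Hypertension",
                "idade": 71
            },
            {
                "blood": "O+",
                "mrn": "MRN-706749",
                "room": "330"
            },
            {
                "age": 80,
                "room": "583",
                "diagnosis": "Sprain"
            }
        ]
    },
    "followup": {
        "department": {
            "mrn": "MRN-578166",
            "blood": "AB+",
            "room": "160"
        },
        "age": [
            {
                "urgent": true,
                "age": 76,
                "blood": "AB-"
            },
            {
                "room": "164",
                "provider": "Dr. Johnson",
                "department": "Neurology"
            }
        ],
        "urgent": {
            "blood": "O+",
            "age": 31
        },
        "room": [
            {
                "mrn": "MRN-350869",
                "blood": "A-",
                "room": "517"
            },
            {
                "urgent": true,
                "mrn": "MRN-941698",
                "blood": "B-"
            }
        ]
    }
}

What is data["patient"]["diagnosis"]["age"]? 43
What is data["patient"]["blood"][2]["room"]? "330"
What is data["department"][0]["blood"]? "B+"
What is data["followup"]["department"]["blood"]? "AB+"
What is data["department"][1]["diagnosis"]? "Hypertension"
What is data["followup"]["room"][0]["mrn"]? "MRN-350869"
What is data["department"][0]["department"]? "Pediatrics"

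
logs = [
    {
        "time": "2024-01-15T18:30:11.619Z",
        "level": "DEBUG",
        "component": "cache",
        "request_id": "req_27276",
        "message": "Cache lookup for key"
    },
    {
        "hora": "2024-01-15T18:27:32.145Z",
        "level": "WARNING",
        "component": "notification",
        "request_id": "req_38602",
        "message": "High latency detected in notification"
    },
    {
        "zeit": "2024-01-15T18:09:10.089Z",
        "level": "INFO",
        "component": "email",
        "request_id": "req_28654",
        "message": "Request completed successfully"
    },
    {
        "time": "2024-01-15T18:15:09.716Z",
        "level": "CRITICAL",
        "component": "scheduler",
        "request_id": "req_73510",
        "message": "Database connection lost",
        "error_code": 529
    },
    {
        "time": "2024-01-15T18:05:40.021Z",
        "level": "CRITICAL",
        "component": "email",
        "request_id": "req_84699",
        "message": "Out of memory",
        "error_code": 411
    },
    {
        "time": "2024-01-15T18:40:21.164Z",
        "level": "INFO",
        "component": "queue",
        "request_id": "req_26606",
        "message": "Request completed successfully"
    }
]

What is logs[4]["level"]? "CRITICAL"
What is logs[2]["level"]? "INFO"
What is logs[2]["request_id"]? "req_28654"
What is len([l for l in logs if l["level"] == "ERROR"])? 0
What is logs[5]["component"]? "queue"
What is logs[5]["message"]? "Request completed successfully"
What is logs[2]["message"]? "Request completed successfully"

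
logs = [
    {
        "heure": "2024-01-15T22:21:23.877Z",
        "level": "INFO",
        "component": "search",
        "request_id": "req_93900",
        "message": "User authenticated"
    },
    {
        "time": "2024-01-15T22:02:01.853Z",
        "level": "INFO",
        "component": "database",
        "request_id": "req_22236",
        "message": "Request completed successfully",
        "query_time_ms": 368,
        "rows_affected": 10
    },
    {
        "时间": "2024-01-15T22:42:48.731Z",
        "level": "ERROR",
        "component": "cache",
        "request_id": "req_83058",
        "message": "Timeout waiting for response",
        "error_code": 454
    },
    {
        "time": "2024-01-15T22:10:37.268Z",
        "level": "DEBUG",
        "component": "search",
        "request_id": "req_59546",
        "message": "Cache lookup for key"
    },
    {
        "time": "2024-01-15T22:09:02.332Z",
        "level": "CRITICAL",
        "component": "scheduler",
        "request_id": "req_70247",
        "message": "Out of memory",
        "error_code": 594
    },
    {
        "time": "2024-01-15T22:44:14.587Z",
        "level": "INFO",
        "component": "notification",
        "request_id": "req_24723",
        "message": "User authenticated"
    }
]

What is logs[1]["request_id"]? "req_22236"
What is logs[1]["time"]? "2024-01-15T22:02:01.853Z"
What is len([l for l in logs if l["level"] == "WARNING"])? 0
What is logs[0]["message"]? "User authenticated"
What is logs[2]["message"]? "Timeout waiting for response"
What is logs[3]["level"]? "DEBUG"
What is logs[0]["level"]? "INFO"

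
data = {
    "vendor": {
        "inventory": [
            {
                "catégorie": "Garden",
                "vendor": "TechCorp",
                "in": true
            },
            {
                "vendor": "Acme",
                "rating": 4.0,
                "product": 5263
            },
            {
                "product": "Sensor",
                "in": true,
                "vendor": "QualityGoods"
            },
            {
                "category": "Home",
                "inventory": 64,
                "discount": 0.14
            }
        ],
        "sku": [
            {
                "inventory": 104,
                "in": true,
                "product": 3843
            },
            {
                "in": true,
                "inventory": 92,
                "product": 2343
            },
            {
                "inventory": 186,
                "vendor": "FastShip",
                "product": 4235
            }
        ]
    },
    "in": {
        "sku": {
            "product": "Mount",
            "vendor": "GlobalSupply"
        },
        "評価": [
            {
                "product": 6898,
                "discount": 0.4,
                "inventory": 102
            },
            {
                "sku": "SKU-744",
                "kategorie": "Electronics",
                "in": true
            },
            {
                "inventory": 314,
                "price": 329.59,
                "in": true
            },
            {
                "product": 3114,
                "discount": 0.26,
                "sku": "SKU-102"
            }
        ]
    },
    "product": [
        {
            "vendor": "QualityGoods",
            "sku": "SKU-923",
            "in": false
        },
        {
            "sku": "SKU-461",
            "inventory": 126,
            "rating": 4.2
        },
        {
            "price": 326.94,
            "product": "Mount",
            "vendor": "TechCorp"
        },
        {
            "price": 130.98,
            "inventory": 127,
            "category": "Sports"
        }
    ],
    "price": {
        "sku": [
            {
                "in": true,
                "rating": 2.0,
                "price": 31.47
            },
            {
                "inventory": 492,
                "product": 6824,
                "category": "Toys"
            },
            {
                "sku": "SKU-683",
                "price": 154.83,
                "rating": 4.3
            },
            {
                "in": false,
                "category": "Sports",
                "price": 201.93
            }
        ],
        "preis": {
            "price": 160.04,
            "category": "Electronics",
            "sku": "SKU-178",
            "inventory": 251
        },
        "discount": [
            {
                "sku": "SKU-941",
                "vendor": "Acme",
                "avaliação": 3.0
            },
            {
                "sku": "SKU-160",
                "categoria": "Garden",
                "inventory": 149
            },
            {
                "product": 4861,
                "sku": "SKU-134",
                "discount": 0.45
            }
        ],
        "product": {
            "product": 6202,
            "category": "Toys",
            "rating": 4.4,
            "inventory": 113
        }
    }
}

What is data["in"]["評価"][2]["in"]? True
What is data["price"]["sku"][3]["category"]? "Sports"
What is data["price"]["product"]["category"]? "Toys"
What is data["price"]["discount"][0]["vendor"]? "Acme"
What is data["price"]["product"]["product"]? 6202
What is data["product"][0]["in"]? False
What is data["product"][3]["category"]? "Sports"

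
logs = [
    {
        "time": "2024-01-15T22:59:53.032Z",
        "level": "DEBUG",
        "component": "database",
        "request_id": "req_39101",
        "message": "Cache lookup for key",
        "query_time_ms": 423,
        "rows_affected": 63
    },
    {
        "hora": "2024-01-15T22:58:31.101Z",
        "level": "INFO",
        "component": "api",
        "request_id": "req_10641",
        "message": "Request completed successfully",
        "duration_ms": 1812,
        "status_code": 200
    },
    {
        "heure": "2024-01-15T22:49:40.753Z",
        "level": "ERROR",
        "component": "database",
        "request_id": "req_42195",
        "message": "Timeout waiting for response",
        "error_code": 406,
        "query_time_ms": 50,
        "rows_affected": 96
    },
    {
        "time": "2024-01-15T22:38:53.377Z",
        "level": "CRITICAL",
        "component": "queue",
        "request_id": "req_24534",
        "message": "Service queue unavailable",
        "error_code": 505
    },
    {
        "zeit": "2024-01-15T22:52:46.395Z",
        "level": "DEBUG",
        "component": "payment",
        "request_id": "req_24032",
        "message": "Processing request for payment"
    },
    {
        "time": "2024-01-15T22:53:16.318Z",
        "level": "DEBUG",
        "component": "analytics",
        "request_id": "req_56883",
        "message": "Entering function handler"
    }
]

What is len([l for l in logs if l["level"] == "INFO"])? 1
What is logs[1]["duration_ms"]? 1812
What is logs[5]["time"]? "2024-01-15T22:53:16.318Z"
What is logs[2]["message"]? "Timeout waiting for response"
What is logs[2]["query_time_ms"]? 50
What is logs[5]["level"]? "DEBUG"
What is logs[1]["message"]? "Request completed successfully"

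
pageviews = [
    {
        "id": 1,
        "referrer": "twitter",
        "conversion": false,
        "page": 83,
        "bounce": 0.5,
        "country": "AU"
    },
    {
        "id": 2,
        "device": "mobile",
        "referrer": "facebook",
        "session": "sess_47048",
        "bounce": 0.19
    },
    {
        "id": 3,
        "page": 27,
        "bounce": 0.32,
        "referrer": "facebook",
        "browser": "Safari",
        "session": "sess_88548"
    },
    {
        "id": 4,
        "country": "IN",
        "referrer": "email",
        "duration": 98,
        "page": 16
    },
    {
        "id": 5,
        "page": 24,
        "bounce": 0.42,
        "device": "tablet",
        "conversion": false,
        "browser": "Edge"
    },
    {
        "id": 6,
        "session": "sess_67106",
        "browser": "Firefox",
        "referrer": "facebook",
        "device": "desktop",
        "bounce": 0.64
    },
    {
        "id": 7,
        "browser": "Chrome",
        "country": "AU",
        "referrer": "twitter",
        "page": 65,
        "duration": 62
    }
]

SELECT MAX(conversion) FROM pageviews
False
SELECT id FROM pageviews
[1, 2, 3, 4, 5, 6, 7]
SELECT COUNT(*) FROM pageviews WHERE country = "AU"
2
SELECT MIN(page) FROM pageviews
16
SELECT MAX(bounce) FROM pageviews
0.64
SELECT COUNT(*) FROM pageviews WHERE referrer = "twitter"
2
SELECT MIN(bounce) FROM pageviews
0.19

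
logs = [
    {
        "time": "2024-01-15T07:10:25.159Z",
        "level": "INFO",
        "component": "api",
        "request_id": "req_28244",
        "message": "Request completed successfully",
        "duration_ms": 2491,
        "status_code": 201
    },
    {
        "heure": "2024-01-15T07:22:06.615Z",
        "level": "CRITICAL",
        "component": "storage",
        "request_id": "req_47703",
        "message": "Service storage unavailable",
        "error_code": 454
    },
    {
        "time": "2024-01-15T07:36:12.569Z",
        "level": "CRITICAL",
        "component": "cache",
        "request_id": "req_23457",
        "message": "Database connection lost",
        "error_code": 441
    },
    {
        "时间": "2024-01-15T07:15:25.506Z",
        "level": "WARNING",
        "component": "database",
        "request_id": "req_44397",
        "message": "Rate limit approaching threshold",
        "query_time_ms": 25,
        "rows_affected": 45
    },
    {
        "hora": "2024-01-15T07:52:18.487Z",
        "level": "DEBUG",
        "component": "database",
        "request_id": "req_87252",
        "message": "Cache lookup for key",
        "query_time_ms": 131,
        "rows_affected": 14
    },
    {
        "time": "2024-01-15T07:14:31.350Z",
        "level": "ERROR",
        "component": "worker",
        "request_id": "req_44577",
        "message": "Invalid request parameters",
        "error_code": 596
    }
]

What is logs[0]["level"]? "INFO"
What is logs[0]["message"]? "Request completed successfully"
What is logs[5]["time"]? "2024-01-15T07:14:31.350Z"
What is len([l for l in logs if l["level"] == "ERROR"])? 1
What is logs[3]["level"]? "WARNING"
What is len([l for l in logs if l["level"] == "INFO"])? 1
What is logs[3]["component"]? "database"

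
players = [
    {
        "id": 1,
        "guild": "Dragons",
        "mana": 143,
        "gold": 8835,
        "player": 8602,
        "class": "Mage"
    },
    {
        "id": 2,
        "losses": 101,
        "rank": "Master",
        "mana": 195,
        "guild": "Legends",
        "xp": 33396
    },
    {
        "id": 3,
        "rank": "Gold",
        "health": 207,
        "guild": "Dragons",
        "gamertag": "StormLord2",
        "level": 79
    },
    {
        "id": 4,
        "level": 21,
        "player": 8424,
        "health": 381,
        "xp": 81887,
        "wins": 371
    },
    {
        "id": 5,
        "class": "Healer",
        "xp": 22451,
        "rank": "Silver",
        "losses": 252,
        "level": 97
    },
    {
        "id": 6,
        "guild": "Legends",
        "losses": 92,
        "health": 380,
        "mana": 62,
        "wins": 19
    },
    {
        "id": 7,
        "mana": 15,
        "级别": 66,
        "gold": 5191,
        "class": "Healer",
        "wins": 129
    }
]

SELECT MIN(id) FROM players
1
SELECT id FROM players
[1, 2, 3, 4, 5, 6, 7]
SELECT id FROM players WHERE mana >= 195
[2]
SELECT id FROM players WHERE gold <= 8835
[1, 7]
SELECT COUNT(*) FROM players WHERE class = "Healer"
2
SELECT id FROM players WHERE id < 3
[1, 2]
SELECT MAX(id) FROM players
7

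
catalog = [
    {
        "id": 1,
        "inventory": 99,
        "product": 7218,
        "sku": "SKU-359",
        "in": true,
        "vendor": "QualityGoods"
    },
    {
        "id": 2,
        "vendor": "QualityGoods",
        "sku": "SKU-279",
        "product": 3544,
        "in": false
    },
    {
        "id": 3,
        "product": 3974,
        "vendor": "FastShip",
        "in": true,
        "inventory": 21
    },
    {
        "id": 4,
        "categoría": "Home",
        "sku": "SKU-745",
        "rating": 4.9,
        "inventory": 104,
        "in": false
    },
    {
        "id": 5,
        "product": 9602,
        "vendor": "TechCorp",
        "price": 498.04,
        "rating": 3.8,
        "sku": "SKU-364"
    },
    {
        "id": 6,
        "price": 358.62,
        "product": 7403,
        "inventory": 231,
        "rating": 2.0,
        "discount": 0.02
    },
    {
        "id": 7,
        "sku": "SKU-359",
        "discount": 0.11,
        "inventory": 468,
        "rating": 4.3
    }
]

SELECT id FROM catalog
[1, 2, 3, 4, 5, 6, 7]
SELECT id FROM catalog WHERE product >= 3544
[1, 2, 3, 5, 6]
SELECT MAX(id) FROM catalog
7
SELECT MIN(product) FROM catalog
3544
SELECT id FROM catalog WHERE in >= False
[1, 2, 3, 4]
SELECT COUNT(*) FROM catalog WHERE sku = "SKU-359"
2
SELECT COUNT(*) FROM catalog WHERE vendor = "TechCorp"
1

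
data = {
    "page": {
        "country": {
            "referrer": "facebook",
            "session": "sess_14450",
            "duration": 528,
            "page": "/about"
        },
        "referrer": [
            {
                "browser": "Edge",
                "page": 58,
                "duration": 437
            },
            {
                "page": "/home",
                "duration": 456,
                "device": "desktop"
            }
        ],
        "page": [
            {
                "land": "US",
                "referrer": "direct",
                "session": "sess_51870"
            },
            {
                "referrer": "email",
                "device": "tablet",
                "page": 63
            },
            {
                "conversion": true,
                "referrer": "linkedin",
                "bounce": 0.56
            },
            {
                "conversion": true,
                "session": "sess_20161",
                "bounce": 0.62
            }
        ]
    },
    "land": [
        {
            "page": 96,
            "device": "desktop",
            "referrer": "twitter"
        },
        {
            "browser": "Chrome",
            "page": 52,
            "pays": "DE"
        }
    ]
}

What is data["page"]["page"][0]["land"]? "US"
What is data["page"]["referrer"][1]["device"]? "desktop"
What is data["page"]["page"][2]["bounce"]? 0.56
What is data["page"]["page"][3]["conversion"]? True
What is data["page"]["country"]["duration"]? 528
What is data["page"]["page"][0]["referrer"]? "direct"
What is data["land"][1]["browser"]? "Chrome"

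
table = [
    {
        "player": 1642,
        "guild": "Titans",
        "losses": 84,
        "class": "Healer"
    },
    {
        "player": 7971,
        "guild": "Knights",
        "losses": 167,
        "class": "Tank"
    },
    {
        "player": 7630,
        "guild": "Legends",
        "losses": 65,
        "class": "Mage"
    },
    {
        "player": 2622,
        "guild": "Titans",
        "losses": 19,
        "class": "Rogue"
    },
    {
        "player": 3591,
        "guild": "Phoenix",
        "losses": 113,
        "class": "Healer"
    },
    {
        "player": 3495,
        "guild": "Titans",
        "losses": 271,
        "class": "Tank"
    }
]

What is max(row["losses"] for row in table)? 271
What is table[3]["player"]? 2622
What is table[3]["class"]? "Rogue"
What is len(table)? 6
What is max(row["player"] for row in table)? 7971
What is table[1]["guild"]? "Knights"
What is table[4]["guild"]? "Phoenix"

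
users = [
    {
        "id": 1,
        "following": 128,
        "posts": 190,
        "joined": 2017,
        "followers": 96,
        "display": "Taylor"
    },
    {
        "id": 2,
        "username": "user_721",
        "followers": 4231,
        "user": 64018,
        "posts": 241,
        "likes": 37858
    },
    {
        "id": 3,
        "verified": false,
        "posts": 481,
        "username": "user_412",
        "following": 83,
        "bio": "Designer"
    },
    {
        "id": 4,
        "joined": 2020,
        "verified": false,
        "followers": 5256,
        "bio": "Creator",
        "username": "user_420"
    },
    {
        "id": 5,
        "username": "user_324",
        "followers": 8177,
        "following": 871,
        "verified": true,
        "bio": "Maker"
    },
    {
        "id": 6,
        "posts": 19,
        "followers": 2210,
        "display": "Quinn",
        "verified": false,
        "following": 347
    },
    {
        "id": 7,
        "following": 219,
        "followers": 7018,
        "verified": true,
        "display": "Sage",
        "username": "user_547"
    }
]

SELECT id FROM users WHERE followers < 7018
[1, 2, 4, 6]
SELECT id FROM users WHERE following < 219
[1, 3]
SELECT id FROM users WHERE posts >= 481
[3]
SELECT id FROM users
[1, 2, 3, 4, 5, 6, 7]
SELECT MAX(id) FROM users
7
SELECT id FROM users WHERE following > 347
[5]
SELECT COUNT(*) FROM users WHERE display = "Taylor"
1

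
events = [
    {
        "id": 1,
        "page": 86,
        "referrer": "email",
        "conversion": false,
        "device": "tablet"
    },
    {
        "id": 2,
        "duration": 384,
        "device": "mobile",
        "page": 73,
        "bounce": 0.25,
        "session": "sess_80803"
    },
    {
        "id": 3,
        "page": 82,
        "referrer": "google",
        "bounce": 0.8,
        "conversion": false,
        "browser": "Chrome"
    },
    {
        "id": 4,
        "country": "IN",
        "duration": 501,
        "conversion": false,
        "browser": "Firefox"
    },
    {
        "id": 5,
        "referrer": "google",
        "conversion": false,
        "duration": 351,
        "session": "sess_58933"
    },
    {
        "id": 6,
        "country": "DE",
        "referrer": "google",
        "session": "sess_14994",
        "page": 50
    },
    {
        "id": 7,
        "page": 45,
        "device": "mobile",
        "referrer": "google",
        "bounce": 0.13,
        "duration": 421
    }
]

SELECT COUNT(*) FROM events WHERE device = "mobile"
2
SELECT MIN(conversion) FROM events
False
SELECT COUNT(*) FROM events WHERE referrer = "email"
1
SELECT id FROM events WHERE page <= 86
[1, 2, 3, 6, 7]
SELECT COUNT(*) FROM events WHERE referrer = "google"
4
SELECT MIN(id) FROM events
1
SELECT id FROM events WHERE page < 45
[]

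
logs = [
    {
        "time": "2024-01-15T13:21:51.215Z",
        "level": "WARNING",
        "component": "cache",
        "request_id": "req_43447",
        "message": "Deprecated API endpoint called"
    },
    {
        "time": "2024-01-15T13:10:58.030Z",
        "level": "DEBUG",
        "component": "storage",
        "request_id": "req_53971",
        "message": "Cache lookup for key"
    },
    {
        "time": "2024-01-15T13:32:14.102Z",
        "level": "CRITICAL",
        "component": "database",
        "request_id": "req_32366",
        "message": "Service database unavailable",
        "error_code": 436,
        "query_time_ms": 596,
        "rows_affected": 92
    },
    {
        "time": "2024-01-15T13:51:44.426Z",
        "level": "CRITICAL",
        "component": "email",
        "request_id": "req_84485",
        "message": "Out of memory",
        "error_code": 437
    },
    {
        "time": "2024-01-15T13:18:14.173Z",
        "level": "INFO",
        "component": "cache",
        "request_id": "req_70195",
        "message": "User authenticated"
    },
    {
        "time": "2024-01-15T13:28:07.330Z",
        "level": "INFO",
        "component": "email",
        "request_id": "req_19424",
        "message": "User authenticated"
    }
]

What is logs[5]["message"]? "User authenticated"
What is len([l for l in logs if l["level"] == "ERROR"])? 0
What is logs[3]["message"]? "Out of memory"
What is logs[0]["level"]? "WARNING"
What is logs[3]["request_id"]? "req_84485"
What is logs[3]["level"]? "CRITICAL"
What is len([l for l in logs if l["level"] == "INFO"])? 2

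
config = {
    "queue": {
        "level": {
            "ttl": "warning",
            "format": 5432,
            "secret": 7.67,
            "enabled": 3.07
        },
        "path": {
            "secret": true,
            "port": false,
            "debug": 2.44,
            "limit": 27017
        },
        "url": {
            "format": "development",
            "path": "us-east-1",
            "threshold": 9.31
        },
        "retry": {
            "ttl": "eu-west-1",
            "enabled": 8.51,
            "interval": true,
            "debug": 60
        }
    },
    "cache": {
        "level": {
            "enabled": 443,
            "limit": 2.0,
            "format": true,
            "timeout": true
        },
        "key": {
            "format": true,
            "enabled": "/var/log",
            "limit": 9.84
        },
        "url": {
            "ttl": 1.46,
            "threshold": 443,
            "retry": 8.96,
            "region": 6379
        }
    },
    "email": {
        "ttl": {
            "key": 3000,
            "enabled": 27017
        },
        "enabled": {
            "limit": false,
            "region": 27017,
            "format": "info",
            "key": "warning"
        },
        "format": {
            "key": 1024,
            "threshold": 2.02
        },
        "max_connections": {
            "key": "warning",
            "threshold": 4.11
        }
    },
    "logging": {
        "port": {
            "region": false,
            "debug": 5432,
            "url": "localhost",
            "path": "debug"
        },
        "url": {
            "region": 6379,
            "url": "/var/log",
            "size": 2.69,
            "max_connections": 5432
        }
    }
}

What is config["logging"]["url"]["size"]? 2.69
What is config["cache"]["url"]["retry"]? 8.96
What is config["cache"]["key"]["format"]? True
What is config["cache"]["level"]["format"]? True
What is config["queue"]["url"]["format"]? "development"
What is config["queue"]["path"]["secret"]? True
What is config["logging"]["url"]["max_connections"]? 5432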